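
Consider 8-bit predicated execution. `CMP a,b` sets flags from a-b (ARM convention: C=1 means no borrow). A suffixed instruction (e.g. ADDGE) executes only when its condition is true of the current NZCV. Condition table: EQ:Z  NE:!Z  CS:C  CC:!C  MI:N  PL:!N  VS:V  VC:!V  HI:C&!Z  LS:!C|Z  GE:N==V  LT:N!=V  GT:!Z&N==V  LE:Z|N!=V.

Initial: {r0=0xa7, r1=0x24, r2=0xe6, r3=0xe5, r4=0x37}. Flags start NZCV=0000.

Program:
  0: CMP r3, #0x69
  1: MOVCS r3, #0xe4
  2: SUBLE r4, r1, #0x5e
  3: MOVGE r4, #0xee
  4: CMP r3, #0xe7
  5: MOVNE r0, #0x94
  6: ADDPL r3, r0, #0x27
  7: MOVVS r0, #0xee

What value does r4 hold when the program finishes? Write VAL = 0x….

VAL = 0xc6

0: ✓ CMP  NZCV=0011
1: ✓ MOVCS  r3←0xe4
2: ✓ SUBLE  r4←0xc6
3: · MOVGE
4: ✓ CMP  NZCV=1000
5: ✓ MOVNE  r0←0x94
6: · ADDPL
7: · MOVVS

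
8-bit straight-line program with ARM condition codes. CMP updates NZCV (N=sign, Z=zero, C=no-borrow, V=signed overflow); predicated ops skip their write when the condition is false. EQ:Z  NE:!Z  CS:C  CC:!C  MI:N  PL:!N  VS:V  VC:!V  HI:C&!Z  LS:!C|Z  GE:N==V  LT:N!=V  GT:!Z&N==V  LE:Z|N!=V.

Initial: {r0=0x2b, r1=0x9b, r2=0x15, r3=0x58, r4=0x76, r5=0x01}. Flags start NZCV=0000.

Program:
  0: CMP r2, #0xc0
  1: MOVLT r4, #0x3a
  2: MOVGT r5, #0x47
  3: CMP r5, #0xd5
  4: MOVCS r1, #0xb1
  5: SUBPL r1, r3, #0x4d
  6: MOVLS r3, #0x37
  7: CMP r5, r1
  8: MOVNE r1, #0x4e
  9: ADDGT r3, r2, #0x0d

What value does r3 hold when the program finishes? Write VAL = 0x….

VAL = 0x22

[0] flags=0000 → (cmp)
[1] flags=0000 LT?F → skip
[2] flags=0000 GT?T → r5=0x47
[3] flags=0000 → (cmp)
[4] flags=0000 CS?F → skip
[5] flags=0000 PL?T → r1=0x0b
[6] flags=0000 LS?T → r3=0x37
[7] flags=0010 → (cmp)
[8] flags=0010 NE?T → r1=0x4e
[9] flags=0010 GT?T → r3=0x22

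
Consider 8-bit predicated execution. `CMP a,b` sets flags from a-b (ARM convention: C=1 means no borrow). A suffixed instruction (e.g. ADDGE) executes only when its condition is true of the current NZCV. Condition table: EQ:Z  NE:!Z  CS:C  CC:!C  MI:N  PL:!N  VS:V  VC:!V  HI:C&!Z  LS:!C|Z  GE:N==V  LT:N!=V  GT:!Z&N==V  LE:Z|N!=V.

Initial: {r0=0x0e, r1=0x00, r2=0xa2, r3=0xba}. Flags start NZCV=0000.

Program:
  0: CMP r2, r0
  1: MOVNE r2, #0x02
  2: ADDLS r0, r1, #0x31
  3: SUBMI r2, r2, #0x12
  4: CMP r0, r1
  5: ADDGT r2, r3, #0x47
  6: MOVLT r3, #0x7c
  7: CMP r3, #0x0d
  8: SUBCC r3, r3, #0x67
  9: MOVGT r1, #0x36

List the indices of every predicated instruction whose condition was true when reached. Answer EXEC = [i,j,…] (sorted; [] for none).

EXEC = [1,3,5]

[0] flags=1010 → (cmp)
[1] flags=1010 NE?T → r2=0x02
[2] flags=1010 LS?F → skip
[3] flags=1010 MI?T → r2=0xf0
[4] flags=0010 → (cmp)
[5] flags=0010 GT?T → r2=0x01
[6] flags=0010 LT?F → skip
[7] flags=1010 → (cmp)
[8] flags=1010 CC?F → skip
[9] flags=1010 GT?F → skip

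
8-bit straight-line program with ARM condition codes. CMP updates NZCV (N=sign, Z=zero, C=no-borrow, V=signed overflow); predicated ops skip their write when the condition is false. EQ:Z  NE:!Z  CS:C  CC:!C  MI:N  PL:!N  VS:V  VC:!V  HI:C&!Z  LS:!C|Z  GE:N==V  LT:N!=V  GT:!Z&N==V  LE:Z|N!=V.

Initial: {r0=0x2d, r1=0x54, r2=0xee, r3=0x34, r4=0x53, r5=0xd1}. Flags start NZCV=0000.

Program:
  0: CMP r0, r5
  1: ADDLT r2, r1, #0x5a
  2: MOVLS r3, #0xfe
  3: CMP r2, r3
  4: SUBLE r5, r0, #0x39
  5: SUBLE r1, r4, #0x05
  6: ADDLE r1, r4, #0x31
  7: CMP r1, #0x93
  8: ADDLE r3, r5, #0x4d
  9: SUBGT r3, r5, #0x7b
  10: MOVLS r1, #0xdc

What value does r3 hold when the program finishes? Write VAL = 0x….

[0] flags=0000 → (cmp)
[1] flags=0000 LT?F → skip
[2] flags=0000 LS?T → r3=0xfe
[3] flags=1000 → (cmp)
[4] flags=1000 LE?T → r5=0xf4
[5] flags=1000 LE?T → r1=0x4e
[6] flags=1000 LE?T → r1=0x84
[7] flags=1000 → (cmp)
[8] flags=1000 LE?T → r3=0x41
[9] flags=1000 GT?F → skip
[10] flags=1000 LS?T → r1=0xdc

VAL = 0x41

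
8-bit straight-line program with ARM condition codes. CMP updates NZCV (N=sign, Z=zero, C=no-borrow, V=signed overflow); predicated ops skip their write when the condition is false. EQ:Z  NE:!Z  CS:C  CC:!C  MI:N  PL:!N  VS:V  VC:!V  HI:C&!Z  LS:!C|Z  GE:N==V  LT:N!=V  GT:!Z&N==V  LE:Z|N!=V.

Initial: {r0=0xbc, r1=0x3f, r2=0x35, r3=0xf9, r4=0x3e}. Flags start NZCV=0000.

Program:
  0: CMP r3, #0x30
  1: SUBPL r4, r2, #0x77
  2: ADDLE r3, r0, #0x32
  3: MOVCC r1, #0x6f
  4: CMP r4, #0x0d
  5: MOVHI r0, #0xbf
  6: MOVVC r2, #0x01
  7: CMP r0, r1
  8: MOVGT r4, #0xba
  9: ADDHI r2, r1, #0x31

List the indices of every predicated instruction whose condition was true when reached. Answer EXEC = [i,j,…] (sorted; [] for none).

EXEC = [2,5,6,9]

[0] flags=1010 → (cmp)
[1] flags=1010 PL?F → skip
[2] flags=1010 LE?T → r3=0xee
[3] flags=1010 CC?F → skip
[4] flags=0010 → (cmp)
[5] flags=0010 HI?T → r0=0xbf
[6] flags=0010 VC?T → r2=0x01
[7] flags=1010 → (cmp)
[8] flags=1010 GT?F → skip
[9] flags=1010 HI?T → r2=0x70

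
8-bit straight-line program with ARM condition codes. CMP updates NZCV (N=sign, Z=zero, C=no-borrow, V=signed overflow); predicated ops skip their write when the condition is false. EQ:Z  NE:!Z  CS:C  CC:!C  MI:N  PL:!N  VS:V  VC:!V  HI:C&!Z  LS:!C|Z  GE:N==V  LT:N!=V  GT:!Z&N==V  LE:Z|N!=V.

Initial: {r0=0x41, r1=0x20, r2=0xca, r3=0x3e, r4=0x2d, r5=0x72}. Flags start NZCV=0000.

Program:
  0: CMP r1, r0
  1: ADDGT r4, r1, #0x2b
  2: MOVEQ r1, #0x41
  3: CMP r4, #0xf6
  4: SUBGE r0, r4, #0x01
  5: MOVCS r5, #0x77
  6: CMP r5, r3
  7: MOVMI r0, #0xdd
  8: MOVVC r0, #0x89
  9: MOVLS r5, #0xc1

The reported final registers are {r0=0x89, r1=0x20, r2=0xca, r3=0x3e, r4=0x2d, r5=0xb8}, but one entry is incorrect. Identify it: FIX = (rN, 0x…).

0: ✓ CMP  NZCV=1000
1: · ADDGT
2: · MOVEQ
3: ✓ CMP  NZCV=0000
4: ✓ SUBGE  r0←0x2c
5: · MOVCS
6: ✓ CMP  NZCV=0010
7: · MOVMI
8: ✓ MOVVC  r0←0x89
9: · MOVLS

FIX = (r5, 0x72)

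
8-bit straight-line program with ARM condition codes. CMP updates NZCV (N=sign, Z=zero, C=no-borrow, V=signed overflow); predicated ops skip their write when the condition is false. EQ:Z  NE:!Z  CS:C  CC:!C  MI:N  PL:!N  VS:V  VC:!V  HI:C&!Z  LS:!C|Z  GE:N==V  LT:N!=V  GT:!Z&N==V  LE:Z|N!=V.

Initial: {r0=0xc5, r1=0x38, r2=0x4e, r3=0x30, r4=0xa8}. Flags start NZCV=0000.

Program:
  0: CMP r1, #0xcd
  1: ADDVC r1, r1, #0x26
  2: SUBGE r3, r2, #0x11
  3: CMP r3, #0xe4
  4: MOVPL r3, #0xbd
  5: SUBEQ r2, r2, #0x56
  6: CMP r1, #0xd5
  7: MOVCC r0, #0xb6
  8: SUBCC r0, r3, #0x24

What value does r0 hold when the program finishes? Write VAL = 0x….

0: ✓ CMP  NZCV=0000
1: ✓ ADDVC  r1←0x5e
2: ✓ SUBGE  r3←0x3d
3: ✓ CMP  NZCV=0000
4: ✓ MOVPL  r3←0xbd
5: · SUBEQ
6: ✓ CMP  NZCV=1001
7: ✓ MOVCC  r0←0xb6
8: ✓ SUBCC  r0←0x99

VAL = 0x99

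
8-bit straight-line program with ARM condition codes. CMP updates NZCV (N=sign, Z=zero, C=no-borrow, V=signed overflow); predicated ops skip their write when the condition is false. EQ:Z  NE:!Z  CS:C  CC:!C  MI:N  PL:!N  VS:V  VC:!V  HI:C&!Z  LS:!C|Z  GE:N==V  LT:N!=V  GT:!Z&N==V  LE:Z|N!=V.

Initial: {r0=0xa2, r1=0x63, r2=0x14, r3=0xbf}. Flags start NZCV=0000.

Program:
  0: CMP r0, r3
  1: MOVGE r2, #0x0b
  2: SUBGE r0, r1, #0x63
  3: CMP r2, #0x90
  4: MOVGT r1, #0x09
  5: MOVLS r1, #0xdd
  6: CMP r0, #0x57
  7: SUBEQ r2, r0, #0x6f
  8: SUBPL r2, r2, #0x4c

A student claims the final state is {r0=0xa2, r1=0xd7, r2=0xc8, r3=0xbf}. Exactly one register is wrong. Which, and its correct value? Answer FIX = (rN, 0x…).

[0] flags=1000 → (cmp)
[1] flags=1000 GE?F → skip
[2] flags=1000 GE?F → skip
[3] flags=1001 → (cmp)
[4] flags=1001 GT?T → r1=0x09
[5] flags=1001 LS?T → r1=0xdd
[6] flags=0011 → (cmp)
[7] flags=0011 EQ?F → skip
[8] flags=0011 PL?T → r2=0xc8

FIX = (r1, 0xdd)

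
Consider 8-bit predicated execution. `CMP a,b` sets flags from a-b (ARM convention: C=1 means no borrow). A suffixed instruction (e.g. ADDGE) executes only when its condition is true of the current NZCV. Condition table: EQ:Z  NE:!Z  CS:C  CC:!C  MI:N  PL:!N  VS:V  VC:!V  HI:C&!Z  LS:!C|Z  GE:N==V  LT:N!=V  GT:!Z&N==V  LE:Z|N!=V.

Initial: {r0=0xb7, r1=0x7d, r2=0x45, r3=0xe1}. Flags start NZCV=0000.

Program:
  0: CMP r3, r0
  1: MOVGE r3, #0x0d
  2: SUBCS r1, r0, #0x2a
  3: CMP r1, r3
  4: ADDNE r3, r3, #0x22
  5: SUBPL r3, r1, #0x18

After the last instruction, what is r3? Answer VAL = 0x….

VAL = 0x2f

[0] flags=0010 → (cmp)
[1] flags=0010 GE?T → r3=0x0d
[2] flags=0010 CS?T → r1=0x8d
[3] flags=1010 → (cmp)
[4] flags=1010 NE?T → r3=0x2f
[5] flags=1010 PL?F → skip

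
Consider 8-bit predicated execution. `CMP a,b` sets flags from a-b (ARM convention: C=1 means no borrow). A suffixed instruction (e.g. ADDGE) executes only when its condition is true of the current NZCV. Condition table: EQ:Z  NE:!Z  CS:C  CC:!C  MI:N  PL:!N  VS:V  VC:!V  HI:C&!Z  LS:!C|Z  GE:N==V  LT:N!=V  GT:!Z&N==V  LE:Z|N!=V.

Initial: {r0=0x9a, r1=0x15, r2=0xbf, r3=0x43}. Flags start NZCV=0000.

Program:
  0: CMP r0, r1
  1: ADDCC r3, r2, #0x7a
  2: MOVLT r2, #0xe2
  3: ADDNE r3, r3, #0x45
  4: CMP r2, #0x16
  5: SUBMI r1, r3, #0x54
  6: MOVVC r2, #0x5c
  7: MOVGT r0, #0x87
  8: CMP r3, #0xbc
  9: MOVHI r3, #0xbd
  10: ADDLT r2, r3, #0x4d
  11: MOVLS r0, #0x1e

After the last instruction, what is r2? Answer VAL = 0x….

VAL = 0xd5

[0] flags=1010 → (cmp)
[1] flags=1010 CC?F → skip
[2] flags=1010 LT?T → r2=0xe2
[3] flags=1010 NE?T → r3=0x88
[4] flags=1010 → (cmp)
[5] flags=1010 MI?T → r1=0x34
[6] flags=1010 VC?T → r2=0x5c
[7] flags=1010 GT?F → skip
[8] flags=1000 → (cmp)
[9] flags=1000 HI?F → skip
[10] flags=1000 LT?T → r2=0xd5
[11] flags=1000 LS?T → r0=0x1e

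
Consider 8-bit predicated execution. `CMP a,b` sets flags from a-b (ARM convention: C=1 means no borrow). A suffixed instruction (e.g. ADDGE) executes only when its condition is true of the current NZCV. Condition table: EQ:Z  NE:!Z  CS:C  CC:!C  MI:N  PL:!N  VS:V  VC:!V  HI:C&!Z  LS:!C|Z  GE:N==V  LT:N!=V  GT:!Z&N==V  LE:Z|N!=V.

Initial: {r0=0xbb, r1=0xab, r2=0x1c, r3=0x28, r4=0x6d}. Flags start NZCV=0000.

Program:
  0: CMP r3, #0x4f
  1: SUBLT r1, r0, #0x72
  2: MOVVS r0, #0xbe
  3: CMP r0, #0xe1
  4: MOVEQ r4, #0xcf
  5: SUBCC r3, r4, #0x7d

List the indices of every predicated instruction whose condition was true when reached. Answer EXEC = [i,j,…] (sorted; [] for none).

EXEC = [1,5]

[0] flags=1000 → (cmp)
[1] flags=1000 LT?T → r1=0x49
[2] flags=1000 VS?F → skip
[3] flags=1000 → (cmp)
[4] flags=1000 EQ?F → skip
[5] flags=1000 CC?T → r3=0xf0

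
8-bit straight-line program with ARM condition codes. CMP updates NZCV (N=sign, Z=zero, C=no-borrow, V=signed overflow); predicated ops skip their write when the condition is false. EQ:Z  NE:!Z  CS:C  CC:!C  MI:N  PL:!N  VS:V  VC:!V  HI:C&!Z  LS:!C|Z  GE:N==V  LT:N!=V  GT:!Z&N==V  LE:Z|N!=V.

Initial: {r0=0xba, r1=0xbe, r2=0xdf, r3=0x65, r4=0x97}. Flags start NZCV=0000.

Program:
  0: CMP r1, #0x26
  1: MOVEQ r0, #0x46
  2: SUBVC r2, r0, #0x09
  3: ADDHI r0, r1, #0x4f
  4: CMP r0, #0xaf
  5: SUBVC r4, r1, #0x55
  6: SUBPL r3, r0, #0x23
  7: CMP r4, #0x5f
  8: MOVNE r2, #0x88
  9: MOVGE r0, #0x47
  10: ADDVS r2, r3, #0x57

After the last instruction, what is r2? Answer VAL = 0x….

VAL = 0x88

[0] flags=1010 → (cmp)
[1] flags=1010 EQ?F → skip
[2] flags=1010 VC?T → r2=0xb1
[3] flags=1010 HI?T → r0=0x0d
[4] flags=0000 → (cmp)
[5] flags=0000 VC?T → r4=0x69
[6] flags=0000 PL?T → r3=0xea
[7] flags=0010 → (cmp)
[8] flags=0010 NE?T → r2=0x88
[9] flags=0010 GE?T → r0=0x47
[10] flags=0010 VS?F → skip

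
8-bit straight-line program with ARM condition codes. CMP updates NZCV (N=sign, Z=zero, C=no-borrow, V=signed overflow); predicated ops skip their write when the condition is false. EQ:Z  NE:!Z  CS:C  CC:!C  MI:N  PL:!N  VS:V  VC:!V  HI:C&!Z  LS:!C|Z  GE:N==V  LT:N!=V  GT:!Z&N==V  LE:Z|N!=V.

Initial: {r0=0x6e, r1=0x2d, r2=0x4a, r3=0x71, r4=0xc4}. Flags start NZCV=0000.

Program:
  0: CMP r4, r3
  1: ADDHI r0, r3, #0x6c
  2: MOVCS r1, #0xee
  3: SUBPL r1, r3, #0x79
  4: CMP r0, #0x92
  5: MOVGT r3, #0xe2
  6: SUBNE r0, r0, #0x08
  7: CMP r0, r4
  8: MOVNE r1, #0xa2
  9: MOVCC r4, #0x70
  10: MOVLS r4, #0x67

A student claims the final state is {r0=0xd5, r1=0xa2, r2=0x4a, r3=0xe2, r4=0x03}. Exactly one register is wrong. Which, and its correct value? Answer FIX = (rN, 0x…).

0: ✓ CMP  NZCV=0011
1: ✓ ADDHI  r0←0xdd
2: ✓ MOVCS  r1←0xee
3: ✓ SUBPL  r1←0xf8
4: ✓ CMP  NZCV=0010
5: ✓ MOVGT  r3←0xe2
6: ✓ SUBNE  r0←0xd5
7: ✓ CMP  NZCV=0010
8: ✓ MOVNE  r1←0xa2
9: · MOVCC
10: · MOVLS

FIX = (r4, 0xc4)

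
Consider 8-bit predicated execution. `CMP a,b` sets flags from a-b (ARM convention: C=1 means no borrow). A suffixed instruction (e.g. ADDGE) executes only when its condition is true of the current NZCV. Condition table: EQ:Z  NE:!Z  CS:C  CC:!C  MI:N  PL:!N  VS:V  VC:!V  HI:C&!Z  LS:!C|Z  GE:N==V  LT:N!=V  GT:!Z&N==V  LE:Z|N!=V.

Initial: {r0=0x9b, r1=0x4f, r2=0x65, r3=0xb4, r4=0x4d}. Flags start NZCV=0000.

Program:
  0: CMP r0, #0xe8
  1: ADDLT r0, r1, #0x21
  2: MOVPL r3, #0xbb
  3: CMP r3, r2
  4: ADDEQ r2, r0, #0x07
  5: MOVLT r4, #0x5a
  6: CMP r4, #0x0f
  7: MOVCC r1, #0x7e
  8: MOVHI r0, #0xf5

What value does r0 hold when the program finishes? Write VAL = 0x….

VAL = 0xf5

[0] flags=1000 → (cmp)
[1] flags=1000 LT?T → r0=0x70
[2] flags=1000 PL?F → skip
[3] flags=0011 → (cmp)
[4] flags=0011 EQ?F → skip
[5] flags=0011 LT?T → r4=0x5a
[6] flags=0010 → (cmp)
[7] flags=0010 CC?F → skip
[8] flags=0010 HI?T → r0=0xf5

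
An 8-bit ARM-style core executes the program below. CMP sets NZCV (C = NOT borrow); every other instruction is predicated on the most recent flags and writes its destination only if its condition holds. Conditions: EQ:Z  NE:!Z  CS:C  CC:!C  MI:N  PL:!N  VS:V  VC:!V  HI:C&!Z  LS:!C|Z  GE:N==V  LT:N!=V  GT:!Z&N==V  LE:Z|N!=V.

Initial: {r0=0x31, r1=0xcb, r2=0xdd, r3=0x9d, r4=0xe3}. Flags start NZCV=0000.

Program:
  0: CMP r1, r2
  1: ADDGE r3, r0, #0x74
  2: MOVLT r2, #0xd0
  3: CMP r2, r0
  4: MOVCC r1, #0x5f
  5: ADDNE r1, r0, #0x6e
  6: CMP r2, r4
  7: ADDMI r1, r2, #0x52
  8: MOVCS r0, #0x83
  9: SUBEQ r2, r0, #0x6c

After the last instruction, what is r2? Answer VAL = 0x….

[0] flags=1000 → (cmp)
[1] flags=1000 GE?F → skip
[2] flags=1000 LT?T → r2=0xd0
[3] flags=1010 → (cmp)
[4] flags=1010 CC?F → skip
[5] flags=1010 NE?T → r1=0x9f
[6] flags=1000 → (cmp)
[7] flags=1000 MI?T → r1=0x22
[8] flags=1000 CS?F → skip
[9] flags=1000 EQ?F → skip

VAL = 0xd0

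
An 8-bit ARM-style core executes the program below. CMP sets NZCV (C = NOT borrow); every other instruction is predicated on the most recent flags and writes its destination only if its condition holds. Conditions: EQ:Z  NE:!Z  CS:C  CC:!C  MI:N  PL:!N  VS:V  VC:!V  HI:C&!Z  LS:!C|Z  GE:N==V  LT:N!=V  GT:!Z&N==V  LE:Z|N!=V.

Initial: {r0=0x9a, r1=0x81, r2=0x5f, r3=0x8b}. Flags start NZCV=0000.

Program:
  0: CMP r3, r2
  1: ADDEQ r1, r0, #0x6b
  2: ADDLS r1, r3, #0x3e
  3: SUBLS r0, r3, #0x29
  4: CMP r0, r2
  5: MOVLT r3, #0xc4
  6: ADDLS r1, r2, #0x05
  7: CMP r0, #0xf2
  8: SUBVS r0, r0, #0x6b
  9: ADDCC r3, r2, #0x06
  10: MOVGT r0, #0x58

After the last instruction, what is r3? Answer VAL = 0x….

0: ✓ CMP  NZCV=0011
1: · ADDEQ
2: · ADDLS
3: · SUBLS
4: ✓ CMP  NZCV=0011
5: ✓ MOVLT  r3←0xc4
6: · ADDLS
7: ✓ CMP  NZCV=1000
8: · SUBVS
9: ✓ ADDCC  r3←0x65
10: · MOVGT

VAL = 0x65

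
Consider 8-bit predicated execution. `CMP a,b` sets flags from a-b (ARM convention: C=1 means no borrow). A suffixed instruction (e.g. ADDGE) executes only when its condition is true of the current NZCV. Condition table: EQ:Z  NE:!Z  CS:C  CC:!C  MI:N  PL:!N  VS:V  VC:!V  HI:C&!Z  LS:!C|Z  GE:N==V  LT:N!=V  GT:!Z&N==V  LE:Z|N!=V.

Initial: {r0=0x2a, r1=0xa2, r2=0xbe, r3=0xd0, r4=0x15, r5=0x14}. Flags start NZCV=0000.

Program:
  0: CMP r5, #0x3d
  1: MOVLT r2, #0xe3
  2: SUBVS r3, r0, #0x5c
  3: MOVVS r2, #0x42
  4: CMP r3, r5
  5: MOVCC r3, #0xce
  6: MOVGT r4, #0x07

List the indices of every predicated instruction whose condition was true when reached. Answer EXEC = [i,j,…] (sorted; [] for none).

EXEC = [1]

0: ✓ CMP  NZCV=1000
1: ✓ MOVLT  r2←0xe3
2: · SUBVS
3: · MOVVS
4: ✓ CMP  NZCV=1010
5: · MOVCC
6: · MOVGT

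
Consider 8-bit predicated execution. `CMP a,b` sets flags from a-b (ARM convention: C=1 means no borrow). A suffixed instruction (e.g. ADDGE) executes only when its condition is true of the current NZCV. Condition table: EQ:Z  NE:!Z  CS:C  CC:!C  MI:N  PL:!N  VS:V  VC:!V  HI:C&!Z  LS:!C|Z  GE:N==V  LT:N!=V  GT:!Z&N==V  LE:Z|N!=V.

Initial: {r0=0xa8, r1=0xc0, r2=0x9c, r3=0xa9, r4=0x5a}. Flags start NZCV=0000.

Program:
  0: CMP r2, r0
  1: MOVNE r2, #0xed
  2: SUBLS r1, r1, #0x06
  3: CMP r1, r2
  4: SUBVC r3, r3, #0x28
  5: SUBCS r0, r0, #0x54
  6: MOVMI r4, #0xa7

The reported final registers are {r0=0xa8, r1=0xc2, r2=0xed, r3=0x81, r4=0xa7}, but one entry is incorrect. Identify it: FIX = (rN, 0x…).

FIX = (r1, 0xba)

[0] flags=1000 → (cmp)
[1] flags=1000 NE?T → r2=0xed
[2] flags=1000 LS?T → r1=0xba
[3] flags=1000 → (cmp)
[4] flags=1000 VC?T → r3=0x81
[5] flags=1000 CS?F → skip
[6] flags=1000 MI?T → r4=0xa7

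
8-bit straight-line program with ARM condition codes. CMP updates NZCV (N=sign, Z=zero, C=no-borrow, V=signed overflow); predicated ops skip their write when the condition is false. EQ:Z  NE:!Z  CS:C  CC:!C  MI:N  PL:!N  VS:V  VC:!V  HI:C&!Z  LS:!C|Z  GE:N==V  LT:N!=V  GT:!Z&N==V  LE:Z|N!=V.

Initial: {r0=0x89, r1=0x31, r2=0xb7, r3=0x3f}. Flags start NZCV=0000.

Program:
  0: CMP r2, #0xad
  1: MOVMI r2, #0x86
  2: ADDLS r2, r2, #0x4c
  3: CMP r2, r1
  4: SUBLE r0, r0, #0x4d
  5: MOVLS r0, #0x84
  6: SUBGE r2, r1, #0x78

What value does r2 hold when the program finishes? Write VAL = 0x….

VAL = 0xb7

0: ✓ CMP  NZCV=0010
1: · MOVMI
2: · ADDLS
3: ✓ CMP  NZCV=1010
4: ✓ SUBLE  r0←0x3c
5: · MOVLS
6: · SUBGE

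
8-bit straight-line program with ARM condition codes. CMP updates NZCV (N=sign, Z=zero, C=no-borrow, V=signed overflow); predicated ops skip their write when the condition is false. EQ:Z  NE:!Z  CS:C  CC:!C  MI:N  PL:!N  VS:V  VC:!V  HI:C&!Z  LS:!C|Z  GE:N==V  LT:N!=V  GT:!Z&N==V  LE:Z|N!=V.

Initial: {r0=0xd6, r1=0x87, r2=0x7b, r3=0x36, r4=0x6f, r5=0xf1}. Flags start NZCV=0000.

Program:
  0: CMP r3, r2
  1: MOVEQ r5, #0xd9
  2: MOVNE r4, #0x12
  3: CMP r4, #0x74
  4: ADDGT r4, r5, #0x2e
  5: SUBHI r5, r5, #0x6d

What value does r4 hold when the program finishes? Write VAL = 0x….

VAL = 0x12

[0] flags=1000 → (cmp)
[1] flags=1000 EQ?F → skip
[2] flags=1000 NE?T → r4=0x12
[3] flags=1000 → (cmp)
[4] flags=1000 GT?F → skip
[5] flags=1000 HI?F → skip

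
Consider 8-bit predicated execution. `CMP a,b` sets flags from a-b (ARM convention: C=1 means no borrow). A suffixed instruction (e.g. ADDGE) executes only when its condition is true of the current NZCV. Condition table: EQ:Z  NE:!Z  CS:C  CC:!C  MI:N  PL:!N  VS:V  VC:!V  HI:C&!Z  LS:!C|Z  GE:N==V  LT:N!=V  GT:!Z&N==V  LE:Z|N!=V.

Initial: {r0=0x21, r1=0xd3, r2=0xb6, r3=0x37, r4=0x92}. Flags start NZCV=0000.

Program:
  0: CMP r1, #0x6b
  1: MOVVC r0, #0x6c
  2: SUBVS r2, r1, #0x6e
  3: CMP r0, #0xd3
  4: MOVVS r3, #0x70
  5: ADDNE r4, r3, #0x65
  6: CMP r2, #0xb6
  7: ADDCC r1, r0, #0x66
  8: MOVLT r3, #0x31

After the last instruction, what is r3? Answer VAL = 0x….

VAL = 0x37

0: ✓ CMP  NZCV=0011
1: · MOVVC
2: ✓ SUBVS  r2←0x65
3: ✓ CMP  NZCV=0000
4: · MOVVS
5: ✓ ADDNE  r4←0x9c
6: ✓ CMP  NZCV=1001
7: ✓ ADDCC  r1←0x87
8: · MOVLT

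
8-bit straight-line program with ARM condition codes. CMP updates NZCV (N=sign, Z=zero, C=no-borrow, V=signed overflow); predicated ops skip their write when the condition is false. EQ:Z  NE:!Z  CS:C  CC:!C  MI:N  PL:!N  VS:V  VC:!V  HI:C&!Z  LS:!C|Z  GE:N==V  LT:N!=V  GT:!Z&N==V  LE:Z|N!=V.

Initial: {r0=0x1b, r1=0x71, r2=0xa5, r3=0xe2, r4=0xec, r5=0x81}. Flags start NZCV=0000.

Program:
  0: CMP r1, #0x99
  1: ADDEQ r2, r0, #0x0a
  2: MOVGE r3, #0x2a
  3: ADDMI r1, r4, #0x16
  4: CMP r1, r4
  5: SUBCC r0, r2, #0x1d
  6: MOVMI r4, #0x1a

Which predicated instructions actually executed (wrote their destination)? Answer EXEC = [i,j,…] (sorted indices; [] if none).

EXEC = [2,3,5]

[0] flags=1001 → (cmp)
[1] flags=1001 EQ?F → skip
[2] flags=1001 GE?T → r3=0x2a
[3] flags=1001 MI?T → r1=0x02
[4] flags=0000 → (cmp)
[5] flags=0000 CC?T → r0=0x88
[6] flags=0000 MI?F → skip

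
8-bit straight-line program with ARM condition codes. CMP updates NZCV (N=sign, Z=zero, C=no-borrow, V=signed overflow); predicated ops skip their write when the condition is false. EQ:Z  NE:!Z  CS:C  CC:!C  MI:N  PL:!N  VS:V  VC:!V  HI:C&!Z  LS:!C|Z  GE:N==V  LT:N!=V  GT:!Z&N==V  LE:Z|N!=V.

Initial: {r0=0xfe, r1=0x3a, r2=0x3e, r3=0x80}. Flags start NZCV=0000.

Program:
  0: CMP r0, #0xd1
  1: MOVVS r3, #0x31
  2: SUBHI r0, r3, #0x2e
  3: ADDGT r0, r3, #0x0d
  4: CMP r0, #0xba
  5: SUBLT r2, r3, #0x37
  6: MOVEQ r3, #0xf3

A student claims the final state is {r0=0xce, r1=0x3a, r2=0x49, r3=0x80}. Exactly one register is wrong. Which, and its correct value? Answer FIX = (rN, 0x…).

FIX = (r0, 0x8d)

0: ✓ CMP  NZCV=0010
1: · MOVVS
2: ✓ SUBHI  r0←0x52
3: ✓ ADDGT  r0←0x8d
4: ✓ CMP  NZCV=1000
5: ✓ SUBLT  r2←0x49
6: · MOVEQ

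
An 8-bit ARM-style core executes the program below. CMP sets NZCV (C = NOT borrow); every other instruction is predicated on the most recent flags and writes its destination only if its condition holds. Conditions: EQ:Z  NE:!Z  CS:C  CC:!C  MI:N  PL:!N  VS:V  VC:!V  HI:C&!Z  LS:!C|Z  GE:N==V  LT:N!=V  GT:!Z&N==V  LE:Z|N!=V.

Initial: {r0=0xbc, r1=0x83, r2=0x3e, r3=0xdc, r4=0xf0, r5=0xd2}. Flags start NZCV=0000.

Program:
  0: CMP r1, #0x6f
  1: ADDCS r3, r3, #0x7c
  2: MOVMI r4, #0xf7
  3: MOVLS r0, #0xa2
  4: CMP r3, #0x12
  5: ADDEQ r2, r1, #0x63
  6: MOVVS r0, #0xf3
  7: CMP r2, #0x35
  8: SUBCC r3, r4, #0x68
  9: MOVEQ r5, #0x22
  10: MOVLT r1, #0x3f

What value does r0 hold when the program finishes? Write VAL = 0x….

VAL = 0xbc

[0] flags=0011 → (cmp)
[1] flags=0011 CS?T → r3=0x58
[2] flags=0011 MI?F → skip
[3] flags=0011 LS?F → skip
[4] flags=0010 → (cmp)
[5] flags=0010 EQ?F → skip
[6] flags=0010 VS?F → skip
[7] flags=0010 → (cmp)
[8] flags=0010 CC?F → skip
[9] flags=0010 EQ?F → skip
[10] flags=0010 LT?F → skip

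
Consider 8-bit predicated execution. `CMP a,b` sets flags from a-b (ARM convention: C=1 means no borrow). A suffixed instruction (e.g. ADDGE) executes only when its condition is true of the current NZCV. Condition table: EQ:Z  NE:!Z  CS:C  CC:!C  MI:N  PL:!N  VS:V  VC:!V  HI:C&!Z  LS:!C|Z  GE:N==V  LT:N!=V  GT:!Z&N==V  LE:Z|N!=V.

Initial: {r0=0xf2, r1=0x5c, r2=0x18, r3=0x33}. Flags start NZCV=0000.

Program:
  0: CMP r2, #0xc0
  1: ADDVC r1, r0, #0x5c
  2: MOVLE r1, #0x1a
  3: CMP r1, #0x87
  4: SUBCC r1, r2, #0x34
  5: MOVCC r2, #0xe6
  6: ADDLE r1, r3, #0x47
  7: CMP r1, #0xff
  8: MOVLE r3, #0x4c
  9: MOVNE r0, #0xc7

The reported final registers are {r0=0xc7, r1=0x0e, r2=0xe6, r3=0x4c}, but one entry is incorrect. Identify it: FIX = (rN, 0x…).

[0] flags=0000 → (cmp)
[1] flags=0000 VC?T → r1=0x4e
[2] flags=0000 LE?F → skip
[3] flags=1001 → (cmp)
[4] flags=1001 CC?T → r1=0xe4
[5] flags=1001 CC?T → r2=0xe6
[6] flags=1001 LE?F → skip
[7] flags=1000 → (cmp)
[8] flags=1000 LE?T → r3=0x4c
[9] flags=1000 NE?T → r0=0xc7

FIX = (r1, 0xe4)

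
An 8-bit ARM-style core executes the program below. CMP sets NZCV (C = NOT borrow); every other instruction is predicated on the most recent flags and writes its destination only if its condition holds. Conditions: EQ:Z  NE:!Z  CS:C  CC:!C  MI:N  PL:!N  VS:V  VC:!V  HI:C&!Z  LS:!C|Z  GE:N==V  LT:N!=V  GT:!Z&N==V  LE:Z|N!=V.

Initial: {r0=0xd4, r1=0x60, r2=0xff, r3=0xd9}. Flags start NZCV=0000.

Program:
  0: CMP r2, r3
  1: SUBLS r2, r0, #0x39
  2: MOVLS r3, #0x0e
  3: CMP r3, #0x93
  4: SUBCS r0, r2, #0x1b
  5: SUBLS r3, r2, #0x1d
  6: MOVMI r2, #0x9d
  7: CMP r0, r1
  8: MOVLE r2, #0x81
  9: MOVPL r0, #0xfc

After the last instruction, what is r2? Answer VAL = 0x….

[0] flags=0010 → (cmp)
[1] flags=0010 LS?F → skip
[2] flags=0010 LS?F → skip
[3] flags=0010 → (cmp)
[4] flags=0010 CS?T → r0=0xe4
[5] flags=0010 LS?F → skip
[6] flags=0010 MI?F → skip
[7] flags=1010 → (cmp)
[8] flags=1010 LE?T → r2=0x81
[9] flags=1010 PL?F → skip

VAL = 0x81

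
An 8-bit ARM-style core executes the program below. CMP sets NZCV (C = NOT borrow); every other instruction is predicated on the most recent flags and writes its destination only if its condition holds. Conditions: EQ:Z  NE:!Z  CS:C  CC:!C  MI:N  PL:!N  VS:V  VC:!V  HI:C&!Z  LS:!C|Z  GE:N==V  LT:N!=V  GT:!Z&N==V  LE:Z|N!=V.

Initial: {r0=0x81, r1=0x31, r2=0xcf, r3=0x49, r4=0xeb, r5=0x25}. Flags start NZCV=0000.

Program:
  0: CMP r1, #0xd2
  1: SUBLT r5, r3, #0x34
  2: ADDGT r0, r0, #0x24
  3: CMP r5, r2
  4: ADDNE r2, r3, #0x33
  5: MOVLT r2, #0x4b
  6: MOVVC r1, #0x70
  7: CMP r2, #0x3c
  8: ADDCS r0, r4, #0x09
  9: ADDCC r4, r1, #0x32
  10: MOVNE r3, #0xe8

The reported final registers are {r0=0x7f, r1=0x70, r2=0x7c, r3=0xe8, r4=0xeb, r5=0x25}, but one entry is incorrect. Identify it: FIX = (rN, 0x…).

0: ✓ CMP  NZCV=0000
1: · SUBLT
2: ✓ ADDGT  r0←0xa5
3: ✓ CMP  NZCV=0000
4: ✓ ADDNE  r2←0x7c
5: · MOVLT
6: ✓ MOVVC  r1←0x70
7: ✓ CMP  NZCV=0010
8: ✓ ADDCS  r0←0xf4
9: · ADDCC
10: ✓ MOVNE  r3←0xe8

FIX = (r0, 0xf4)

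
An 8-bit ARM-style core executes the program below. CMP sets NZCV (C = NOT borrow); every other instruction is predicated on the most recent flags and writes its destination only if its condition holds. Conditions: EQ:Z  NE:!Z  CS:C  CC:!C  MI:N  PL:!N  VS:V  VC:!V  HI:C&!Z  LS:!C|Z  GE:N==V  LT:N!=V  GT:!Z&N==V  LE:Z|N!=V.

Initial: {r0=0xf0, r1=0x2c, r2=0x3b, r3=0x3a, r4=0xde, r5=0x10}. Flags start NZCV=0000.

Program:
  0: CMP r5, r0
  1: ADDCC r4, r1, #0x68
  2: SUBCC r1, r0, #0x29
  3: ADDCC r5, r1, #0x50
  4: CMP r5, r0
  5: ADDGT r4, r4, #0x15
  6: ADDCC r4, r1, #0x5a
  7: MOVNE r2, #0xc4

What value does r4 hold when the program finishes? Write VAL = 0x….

VAL = 0x21

0: ✓ CMP  NZCV=0000
1: ✓ ADDCC  r4←0x94
2: ✓ SUBCC  r1←0xc7
3: ✓ ADDCC  r5←0x17
4: ✓ CMP  NZCV=0000
5: ✓ ADDGT  r4←0xa9
6: ✓ ADDCC  r4←0x21
7: ✓ MOVNE  r2←0xc4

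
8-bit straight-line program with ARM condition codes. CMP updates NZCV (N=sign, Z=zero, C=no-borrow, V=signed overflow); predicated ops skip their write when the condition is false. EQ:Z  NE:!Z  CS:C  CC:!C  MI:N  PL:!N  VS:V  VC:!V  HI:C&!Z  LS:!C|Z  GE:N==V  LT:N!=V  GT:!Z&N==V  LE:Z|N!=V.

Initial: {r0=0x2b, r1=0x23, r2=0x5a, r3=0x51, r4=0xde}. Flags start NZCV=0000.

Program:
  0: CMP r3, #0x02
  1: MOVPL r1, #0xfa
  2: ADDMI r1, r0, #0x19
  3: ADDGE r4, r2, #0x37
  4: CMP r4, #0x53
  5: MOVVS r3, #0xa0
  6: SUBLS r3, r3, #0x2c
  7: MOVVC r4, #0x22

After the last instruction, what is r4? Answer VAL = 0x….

VAL = 0x91

0: ✓ CMP  NZCV=0010
1: ✓ MOVPL  r1←0xfa
2: · ADDMI
3: ✓ ADDGE  r4←0x91
4: ✓ CMP  NZCV=0011
5: ✓ MOVVS  r3←0xa0
6: · SUBLS
7: · MOVVC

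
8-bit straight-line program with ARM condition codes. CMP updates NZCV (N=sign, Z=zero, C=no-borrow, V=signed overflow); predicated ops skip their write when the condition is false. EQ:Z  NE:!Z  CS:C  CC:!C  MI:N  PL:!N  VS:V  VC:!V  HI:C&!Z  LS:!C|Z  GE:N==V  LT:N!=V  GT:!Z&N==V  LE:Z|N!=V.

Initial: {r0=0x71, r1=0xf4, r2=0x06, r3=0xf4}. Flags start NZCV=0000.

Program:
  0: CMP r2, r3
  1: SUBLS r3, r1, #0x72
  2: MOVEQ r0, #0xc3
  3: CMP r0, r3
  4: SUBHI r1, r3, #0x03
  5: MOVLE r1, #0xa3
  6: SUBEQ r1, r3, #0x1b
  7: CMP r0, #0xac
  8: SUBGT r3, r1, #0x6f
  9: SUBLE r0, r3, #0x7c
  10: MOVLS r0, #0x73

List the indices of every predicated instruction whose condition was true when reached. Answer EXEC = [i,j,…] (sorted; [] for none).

EXEC = [1,8,10]

[0] flags=0000 → (cmp)
[1] flags=0000 LS?T → r3=0x82
[2] flags=0000 EQ?F → skip
[3] flags=1001 → (cmp)
[4] flags=1001 HI?F → skip
[5] flags=1001 LE?F → skip
[6] flags=1001 EQ?F → skip
[7] flags=1001 → (cmp)
[8] flags=1001 GT?T → r3=0x85
[9] flags=1001 LE?F → skip
[10] flags=1001 LS?T → r0=0x73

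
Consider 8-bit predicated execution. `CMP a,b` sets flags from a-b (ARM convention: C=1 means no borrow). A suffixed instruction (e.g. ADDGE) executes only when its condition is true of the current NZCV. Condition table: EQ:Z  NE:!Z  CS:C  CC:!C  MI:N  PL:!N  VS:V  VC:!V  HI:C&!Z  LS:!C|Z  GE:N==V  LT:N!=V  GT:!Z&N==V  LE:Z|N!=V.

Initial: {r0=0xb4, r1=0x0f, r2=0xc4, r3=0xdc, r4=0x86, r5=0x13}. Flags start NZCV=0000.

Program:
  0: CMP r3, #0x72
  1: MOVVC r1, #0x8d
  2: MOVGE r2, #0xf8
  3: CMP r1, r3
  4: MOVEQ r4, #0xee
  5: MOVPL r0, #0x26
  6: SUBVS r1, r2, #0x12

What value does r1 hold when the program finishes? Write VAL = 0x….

VAL = 0x0f

0: ✓ CMP  NZCV=0011
1: · MOVVC
2: · MOVGE
3: ✓ CMP  NZCV=0000
4: · MOVEQ
5: ✓ MOVPL  r0←0x26
6: · SUBVS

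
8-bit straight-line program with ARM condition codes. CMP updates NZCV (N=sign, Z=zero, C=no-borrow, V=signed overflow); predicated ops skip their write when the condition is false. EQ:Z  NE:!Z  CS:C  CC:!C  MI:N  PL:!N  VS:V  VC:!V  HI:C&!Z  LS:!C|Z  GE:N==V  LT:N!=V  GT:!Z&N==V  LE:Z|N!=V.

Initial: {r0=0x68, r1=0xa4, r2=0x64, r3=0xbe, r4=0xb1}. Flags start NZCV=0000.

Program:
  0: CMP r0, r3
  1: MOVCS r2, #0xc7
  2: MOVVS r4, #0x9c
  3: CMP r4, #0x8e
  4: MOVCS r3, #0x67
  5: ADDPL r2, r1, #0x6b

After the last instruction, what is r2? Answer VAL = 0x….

[0] flags=1001 → (cmp)
[1] flags=1001 CS?F → skip
[2] flags=1001 VS?T → r4=0x9c
[3] flags=0010 → (cmp)
[4] flags=0010 CS?T → r3=0x67
[5] flags=0010 PL?T → r2=0x0f

VAL = 0x0f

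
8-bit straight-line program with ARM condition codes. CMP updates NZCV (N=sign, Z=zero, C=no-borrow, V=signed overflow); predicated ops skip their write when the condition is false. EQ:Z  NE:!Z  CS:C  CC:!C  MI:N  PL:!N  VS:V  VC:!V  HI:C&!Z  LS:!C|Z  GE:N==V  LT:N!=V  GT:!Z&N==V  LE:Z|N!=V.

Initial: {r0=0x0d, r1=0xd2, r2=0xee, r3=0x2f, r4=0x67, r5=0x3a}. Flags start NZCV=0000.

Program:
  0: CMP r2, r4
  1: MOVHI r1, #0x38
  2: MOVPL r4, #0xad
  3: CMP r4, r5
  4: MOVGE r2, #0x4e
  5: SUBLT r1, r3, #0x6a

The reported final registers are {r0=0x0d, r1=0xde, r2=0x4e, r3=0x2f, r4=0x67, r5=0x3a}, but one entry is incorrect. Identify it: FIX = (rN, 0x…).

0: ✓ CMP  NZCV=1010
1: ✓ MOVHI  r1←0x38
2: · MOVPL
3: ✓ CMP  NZCV=0010
4: ✓ MOVGE  r2←0x4e
5: · SUBLT

FIX = (r1, 0x38)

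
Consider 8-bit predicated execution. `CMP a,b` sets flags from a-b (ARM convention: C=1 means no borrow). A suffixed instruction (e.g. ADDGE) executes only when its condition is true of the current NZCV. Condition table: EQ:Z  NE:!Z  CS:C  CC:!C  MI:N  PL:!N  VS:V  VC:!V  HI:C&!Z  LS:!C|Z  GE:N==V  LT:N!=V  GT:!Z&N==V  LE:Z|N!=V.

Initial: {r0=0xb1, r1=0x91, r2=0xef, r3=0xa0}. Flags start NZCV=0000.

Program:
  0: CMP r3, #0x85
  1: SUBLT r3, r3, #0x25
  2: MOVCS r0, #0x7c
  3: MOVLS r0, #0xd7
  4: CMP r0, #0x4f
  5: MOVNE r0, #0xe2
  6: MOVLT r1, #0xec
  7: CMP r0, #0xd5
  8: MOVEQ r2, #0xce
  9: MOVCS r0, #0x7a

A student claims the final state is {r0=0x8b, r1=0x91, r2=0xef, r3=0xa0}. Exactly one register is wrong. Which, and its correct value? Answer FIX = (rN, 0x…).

0: ✓ CMP  NZCV=0010
1: · SUBLT
2: ✓ MOVCS  r0←0x7c
3: · MOVLS
4: ✓ CMP  NZCV=0010
5: ✓ MOVNE  r0←0xe2
6: · MOVLT
7: ✓ CMP  NZCV=0010
8: · MOVEQ
9: ✓ MOVCS  r0←0x7a

FIX = (r0, 0x7a)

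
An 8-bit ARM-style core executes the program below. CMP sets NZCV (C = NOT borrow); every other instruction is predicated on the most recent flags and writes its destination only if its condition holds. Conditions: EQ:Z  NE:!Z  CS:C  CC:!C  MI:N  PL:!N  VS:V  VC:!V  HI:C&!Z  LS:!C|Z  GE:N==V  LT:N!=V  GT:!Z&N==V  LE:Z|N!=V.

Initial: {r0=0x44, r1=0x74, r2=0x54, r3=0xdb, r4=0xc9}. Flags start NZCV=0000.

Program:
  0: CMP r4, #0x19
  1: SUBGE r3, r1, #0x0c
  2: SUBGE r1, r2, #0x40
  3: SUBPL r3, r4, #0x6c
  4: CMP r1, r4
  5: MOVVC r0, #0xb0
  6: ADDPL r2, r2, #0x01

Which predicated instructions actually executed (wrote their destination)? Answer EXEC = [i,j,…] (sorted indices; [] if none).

EXEC = []

[0] flags=1010 → (cmp)
[1] flags=1010 GE?F → skip
[2] flags=1010 GE?F → skip
[3] flags=1010 PL?F → skip
[4] flags=1001 → (cmp)
[5] flags=1001 VC?F → skip
[6] flags=1001 PL?F → skip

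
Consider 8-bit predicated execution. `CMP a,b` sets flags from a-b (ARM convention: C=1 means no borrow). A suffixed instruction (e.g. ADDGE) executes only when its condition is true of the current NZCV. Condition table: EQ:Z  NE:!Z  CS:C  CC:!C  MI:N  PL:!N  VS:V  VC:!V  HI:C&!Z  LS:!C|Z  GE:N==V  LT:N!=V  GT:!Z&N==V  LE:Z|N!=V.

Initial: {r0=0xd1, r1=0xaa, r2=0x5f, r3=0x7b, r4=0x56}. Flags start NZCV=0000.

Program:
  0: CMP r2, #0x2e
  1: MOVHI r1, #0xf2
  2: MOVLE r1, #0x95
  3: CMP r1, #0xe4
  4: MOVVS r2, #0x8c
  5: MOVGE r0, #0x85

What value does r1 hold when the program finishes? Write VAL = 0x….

0: ✓ CMP  NZCV=0010
1: ✓ MOVHI  r1←0xf2
2: · MOVLE
3: ✓ CMP  NZCV=0010
4: · MOVVS
5: ✓ MOVGE  r0←0x85

VAL = 0xf2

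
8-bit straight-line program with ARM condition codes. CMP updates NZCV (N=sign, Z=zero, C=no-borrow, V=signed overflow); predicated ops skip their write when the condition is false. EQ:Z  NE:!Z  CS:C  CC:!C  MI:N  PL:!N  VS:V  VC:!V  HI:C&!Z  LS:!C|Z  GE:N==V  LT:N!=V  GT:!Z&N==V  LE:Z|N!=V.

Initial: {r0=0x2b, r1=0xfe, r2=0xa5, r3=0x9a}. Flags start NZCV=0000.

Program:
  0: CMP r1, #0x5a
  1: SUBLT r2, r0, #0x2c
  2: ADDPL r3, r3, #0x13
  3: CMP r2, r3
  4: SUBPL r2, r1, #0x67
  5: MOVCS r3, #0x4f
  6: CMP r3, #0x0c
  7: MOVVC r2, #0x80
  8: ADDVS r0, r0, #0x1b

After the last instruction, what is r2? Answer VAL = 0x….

VAL = 0x80

[0] flags=1010 → (cmp)
[1] flags=1010 LT?T → r2=0xff
[2] flags=1010 PL?F → skip
[3] flags=0010 → (cmp)
[4] flags=0010 PL?T → r2=0x97
[5] flags=0010 CS?T → r3=0x4f
[6] flags=0010 → (cmp)
[7] flags=0010 VC?T → r2=0x80
[8] flags=0010 VS?F → skip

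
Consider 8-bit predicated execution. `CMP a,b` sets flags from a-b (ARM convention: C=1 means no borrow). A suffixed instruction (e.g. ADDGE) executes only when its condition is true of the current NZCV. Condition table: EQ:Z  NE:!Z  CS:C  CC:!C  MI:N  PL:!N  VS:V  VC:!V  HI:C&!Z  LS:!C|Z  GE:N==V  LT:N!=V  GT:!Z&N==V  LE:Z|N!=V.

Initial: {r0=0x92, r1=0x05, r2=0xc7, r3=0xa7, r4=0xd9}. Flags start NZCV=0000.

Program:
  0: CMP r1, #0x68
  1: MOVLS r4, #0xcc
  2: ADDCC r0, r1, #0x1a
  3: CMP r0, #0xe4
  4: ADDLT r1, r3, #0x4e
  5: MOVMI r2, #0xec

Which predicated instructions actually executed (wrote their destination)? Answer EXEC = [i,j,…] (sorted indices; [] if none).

[0] flags=1000 → (cmp)
[1] flags=1000 LS?T → r4=0xcc
[2] flags=1000 CC?T → r0=0x1f
[3] flags=0000 → (cmp)
[4] flags=0000 LT?F → skip
[5] flags=0000 MI?F → skip

EXEC = [1,2]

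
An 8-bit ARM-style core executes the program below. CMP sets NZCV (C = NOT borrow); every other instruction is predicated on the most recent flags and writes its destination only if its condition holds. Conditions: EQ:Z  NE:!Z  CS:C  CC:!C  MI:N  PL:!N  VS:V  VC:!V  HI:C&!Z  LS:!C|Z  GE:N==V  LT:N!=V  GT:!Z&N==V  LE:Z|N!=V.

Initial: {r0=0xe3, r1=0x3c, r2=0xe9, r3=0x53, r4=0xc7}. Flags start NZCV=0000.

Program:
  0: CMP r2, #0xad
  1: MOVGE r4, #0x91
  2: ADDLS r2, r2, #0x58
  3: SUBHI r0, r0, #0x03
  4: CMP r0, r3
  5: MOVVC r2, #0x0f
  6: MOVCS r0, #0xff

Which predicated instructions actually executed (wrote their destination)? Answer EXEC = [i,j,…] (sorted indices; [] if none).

EXEC = [1,3,5,6]

[0] flags=0010 → (cmp)
[1] flags=0010 GE?T → r4=0x91
[2] flags=0010 LS?F → skip
[3] flags=0010 HI?T → r0=0xe0
[4] flags=1010 → (cmp)
[5] flags=1010 VC?T → r2=0x0f
[6] flags=1010 CS?T → r0=0xff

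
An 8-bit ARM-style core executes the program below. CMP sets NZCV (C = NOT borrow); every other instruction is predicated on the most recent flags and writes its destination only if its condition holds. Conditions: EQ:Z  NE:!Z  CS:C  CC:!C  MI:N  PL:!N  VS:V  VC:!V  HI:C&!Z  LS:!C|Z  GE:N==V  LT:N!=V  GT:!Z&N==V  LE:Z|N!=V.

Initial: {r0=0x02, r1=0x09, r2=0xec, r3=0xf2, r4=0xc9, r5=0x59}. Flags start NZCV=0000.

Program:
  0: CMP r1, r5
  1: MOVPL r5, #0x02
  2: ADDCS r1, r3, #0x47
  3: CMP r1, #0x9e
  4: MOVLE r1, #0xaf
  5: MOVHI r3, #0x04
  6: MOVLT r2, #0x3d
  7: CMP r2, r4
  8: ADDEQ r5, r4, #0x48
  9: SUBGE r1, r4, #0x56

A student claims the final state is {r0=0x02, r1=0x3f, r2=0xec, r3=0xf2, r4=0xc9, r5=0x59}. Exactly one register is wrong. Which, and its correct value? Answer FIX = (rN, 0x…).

0: ✓ CMP  NZCV=1000
1: · MOVPL
2: · ADDCS
3: ✓ CMP  NZCV=0000
4: · MOVLE
5: · MOVHI
6: · MOVLT
7: ✓ CMP  NZCV=0010
8: · ADDEQ
9: ✓ SUBGE  r1←0x73

FIX = (r1, 0x73)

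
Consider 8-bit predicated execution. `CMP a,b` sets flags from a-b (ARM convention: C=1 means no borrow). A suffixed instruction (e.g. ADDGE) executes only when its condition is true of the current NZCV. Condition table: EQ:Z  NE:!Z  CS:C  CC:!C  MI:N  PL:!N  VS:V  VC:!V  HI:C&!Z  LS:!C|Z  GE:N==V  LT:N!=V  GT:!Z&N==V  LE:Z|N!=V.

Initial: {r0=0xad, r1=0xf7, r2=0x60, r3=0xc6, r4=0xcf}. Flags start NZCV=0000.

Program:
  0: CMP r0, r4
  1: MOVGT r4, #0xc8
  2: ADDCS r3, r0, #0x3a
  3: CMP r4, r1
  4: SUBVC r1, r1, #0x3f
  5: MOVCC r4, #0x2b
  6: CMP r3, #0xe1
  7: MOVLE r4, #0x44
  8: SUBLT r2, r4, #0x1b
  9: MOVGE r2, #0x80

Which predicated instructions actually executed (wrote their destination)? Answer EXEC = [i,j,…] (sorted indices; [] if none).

EXEC = [4,5,7,8]

0: ✓ CMP  NZCV=1000
1: · MOVGT
2: · ADDCS
3: ✓ CMP  NZCV=1000
4: ✓ SUBVC  r1←0xb8
5: ✓ MOVCC  r4←0x2b
6: ✓ CMP  NZCV=1000
7: ✓ MOVLE  r4←0x44
8: ✓ SUBLT  r2←0x29
9: · MOVGE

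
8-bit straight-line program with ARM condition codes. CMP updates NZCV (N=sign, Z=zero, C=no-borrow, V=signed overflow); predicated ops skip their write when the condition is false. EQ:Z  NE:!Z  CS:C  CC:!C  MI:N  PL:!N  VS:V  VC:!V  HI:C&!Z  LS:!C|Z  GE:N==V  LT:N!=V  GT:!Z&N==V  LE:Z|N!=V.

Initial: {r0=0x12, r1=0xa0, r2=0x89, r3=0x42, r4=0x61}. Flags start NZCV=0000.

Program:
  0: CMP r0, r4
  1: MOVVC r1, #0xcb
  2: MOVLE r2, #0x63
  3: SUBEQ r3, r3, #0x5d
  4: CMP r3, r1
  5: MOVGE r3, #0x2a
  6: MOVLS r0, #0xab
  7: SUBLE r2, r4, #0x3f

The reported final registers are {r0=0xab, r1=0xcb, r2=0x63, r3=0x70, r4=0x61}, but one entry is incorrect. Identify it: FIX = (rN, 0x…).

FIX = (r3, 0x2a)

[0] flags=1000 → (cmp)
[1] flags=1000 VC?T → r1=0xcb
[2] flags=1000 LE?T → r2=0x63
[3] flags=1000 EQ?F → skip
[4] flags=0000 → (cmp)
[5] flags=0000 GE?T → r3=0x2a
[6] flags=0000 LS?T → r0=0xab
[7] flags=0000 LE?F → skip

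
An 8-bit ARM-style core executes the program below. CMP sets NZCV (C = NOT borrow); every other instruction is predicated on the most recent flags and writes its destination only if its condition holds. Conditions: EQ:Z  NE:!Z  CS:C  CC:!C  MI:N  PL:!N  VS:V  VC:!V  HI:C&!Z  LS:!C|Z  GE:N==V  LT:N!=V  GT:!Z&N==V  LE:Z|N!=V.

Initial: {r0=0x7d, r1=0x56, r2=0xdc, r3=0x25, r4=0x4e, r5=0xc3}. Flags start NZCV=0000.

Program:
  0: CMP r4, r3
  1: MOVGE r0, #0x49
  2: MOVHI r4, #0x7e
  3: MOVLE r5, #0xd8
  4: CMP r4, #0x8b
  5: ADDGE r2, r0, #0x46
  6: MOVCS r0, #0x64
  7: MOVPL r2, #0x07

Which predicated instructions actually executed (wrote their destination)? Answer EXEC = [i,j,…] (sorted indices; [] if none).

EXEC = [1,2,5]

0: ✓ CMP  NZCV=0010
1: ✓ MOVGE  r0←0x49
2: ✓ MOVHI  r4←0x7e
3: · MOVLE
4: ✓ CMP  NZCV=1001
5: ✓ ADDGE  r2←0x8f
6: · MOVCS
7: · MOVPL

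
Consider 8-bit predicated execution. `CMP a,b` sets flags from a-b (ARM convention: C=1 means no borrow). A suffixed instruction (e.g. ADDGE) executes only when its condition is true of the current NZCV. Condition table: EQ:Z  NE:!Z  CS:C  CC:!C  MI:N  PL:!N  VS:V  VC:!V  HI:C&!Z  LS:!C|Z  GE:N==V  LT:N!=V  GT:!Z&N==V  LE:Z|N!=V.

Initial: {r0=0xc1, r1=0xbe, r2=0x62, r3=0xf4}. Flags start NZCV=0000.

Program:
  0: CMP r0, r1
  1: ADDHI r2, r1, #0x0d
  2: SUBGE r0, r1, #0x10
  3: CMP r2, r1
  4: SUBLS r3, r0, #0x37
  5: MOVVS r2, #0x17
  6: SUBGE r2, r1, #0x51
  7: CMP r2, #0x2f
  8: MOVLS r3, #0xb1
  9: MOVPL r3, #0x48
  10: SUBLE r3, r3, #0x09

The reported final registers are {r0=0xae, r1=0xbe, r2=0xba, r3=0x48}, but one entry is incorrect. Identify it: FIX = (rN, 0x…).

0: ✓ CMP  NZCV=0010
1: ✓ ADDHI  r2←0xcb
2: ✓ SUBGE  r0←0xae
3: ✓ CMP  NZCV=0010
4: · SUBLS
5: · MOVVS
6: ✓ SUBGE  r2←0x6d
7: ✓ CMP  NZCV=0010
8: · MOVLS
9: ✓ MOVPL  r3←0x48
10: · SUBLE

FIX = (r2, 0x6d)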